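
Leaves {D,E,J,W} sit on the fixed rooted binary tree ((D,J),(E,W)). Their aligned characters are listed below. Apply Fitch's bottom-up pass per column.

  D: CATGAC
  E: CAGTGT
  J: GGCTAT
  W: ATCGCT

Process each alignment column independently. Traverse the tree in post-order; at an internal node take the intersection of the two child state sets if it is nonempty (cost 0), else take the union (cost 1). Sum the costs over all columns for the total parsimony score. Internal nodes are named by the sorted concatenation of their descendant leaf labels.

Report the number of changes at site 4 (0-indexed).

[col 0] DJ: children D:{C}, J:{G} ∪→ {C,G}; cost 1
[col 0] EW: children E:{C}, W:{A} ∪→ {A,C}; cost 1
[col 0] DEJW: children DJ:{C,G}, EW:{A,C} ∩→ {C}; cost 0
[col 1] DJ: children D:{A}, J:{G} ∪→ {A,G}; cost 1
[col 1] EW: children E:{A}, W:{T} ∪→ {A,T}; cost 1
[col 1] DEJW: children DJ:{A,G}, EW:{A,T} ∩→ {A}; cost 0
[col 2] DJ: children D:{T}, J:{C} ∪→ {C,T}; cost 1
[col 2] EW: children E:{G}, W:{C} ∪→ {C,G}; cost 1
[col 2] DEJW: children DJ:{C,T}, EW:{C,G} ∩→ {C}; cost 0
[col 3] DJ: children D:{G}, J:{T} ∪→ {G,T}; cost 1
[col 3] EW: children E:{T}, W:{G} ∪→ {G,T}; cost 1
[col 3] DEJW: children DJ:{G,T}, EW:{G,T} ∩→ {G,T}; cost 0
[col 4] DJ: children D:{A}, J:{A} ∩→ {A}; cost 0
[col 4] EW: children E:{G}, W:{C} ∪→ {C,G}; cost 1
[col 4] DEJW: children DJ:{A}, EW:{C,G} ∪→ {A,C,G}; cost 1
[col 5] DJ: children D:{C}, J:{T} ∪→ {C,T}; cost 1
[col 5] EW: children E:{T}, W:{T} ∩→ {T}; cost 0
[col 5] DEJW: children DJ:{C,T}, EW:{T} ∩→ {T}; cost 0
per-site changes: [2, 2, 2, 2, 2, 1]; total = 11

2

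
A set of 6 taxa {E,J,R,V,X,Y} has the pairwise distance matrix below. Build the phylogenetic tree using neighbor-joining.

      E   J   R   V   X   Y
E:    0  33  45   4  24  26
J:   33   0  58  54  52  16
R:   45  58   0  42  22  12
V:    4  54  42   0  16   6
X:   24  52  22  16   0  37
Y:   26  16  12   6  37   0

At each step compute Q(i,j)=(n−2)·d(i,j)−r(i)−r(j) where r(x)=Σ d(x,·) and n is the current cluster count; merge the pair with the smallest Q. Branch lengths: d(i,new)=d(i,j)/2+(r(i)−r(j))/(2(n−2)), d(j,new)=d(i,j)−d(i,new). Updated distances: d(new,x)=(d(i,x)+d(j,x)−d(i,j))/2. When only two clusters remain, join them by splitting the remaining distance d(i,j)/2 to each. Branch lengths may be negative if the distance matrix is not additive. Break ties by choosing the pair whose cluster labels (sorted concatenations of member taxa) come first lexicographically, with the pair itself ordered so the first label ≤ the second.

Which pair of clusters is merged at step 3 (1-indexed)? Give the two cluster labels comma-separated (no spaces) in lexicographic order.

E,V

step 1: merge (J,Y) at d=16, Q=-246; branch lengths J→45/2, Y→-13/2; new cluster JY
  updated: d(E,JY)=43/2, d(JY,R)=27, d(JY,V)=22, d(JY,X)=73/2
step 2: merge (R,X) at d=22, Q=-337/2; branch lengths R→69/4, X→19/4; new cluster RX
  updated: d(E,RX)=47/2, d(JY,RX)=83/4, d(RX,V)=18
step 3: merge (E,V) at d=4, Q=-85; branch lengths E→13/4, V→3/4; new cluster EV
  updated: d(EV,JY)=79/4, d(EV,RX)=75/4
step 4: merge (EV,JY) at d=79/4, Q=-237/4; branch lengths EV→71/8, JY→87/8; new cluster EJVY
  updated: d(EJVY,RX)=79/8
step 5: merge (EJVY,RX) at d=79/8; branch lengths EJVY→79/16, RX→79/16; new cluster EJRVXY
final tree: (((E:13/4,V:3/4):71/8,(J:45/2,Y:-13/2):87/8):79/16,(R:69/4,X:19/4):79/16)
total length: 573/8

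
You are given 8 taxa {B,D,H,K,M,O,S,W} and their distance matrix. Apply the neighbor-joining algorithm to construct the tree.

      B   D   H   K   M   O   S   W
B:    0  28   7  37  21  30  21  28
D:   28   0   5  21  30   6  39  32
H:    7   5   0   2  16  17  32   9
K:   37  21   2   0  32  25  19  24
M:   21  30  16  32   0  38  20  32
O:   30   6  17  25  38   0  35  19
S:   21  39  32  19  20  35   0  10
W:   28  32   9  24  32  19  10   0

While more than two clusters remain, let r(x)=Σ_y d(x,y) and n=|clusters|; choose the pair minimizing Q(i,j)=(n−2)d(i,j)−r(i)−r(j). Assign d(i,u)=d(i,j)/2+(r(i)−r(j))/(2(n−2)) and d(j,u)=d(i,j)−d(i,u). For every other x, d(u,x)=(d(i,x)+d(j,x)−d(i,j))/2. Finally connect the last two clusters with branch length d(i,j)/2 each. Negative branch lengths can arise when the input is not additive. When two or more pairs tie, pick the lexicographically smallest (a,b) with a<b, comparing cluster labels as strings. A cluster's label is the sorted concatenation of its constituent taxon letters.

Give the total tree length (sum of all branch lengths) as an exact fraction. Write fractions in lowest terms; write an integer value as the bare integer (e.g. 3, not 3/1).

1. join D+O (d=6, Q=-295) ⇒ DO; edges |D|=9/4, |O|=15/4
  updated: d(B,DO)=26, d(DO,H)=8, d(DO,K)=20, d(DO,M)=31, d(DO,S)=34, d(DO,W)=45/2
2. join S+W (d=10, Q=-423/2) ⇒ SW; edges |S|=121/20, |W|=79/20
  updated: d(B,SW)=39/2, d(DO,SW)=93/4, d(H,SW)=31/2, d(K,SW)=33/2, d(M,SW)=21
3. join H+K (d=2, Q=-148) ⇒ HK; edges |H|=-51/8, |K|=67/8
  updated: d(B,HK)=21, d(DO,HK)=13, d(HK,M)=23, d(HK,SW)=15
4. join DO+HK (d=13, Q=-505/4) ⇒ DHKO; edges |DO|=241/24, |HK|=71/24
  updated: d(B,DHKO)=17, d(DHKO,M)=41/2, d(DHKO,SW)=101/8
5. join B+M (d=21, Q=-78) ⇒ BM; edges |B|=37/4, |M|=47/4
  updated: d(BM,DHKO)=33/4, d(BM,SW)=39/4
6. join BM+DHKO (d=33/4, Q=-245/8) ⇒ BDHKMO; edges |BM|=43/16, |DHKO|=89/16
  updated: d(BDHKMO,SW)=113/16
7. join BDHKMO+SW (d=113/16) ⇒ BDHKMOSW; edges |BDHKMO|=113/32, |SW|=113/32
final tree: (((B:37/4,M:47/4):43/16,((D:9/4,O:15/4):241/24,(H:-51/8,K:67/8):71/24):89/16):113/32,(S:121/20,W:79/20):113/32)
total length: 1077/16

1077/16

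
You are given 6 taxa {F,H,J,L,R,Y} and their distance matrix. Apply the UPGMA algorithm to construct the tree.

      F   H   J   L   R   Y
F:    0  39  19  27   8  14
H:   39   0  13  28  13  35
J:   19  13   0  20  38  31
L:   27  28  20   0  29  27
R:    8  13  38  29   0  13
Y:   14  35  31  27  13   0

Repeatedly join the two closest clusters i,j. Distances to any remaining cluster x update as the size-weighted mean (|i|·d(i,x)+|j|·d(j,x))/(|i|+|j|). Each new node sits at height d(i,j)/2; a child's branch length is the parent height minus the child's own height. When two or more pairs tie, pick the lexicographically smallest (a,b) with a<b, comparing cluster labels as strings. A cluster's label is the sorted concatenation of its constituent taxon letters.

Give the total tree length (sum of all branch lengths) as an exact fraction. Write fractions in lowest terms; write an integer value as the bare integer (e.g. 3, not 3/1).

1. join F+R (d=8) ⇒ FR; edges |F|=4, |R|=4
  updated: d(FR,H)=26, d(FR,J)=57/2, d(FR,L)=28, d(FR,Y)=27/2
2. join H+J (d=13) ⇒ HJ; edges |H|=13/2, |J|=13/2
  updated: d(FR,HJ)=109/4, d(HJ,L)=24, d(HJ,Y)=33
3. join FR+Y (d=27/2) ⇒ FRY; edges |FR|=11/4, |Y|=27/4
  updated: d(FRY,HJ)=175/6, d(FRY,L)=83/3
4. join HJ+L (d=24) ⇒ HJL; edges |HJ|=11/2, |L|=12
  updated: d(FRY,HJL)=86/3
5. join FRY+HJL (d=86/3) ⇒ FHJLRY; edges |FRY|=91/12, |HJL|=7/3
final tree: (((F:4,R:4):11/4,Y:27/4):91/12,((H:13/2,J:13/2):11/2,L:12):7/3)
total length: 695/12

695/12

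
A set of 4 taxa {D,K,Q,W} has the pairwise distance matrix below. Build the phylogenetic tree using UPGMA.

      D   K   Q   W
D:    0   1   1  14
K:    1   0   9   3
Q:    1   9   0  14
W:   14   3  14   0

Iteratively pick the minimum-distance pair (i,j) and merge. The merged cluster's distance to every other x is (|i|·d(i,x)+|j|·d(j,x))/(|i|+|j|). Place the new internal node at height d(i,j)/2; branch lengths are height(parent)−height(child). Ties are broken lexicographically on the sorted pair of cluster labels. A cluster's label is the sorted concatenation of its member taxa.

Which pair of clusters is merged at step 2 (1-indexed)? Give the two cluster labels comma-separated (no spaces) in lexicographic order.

DK,Q

iteration 1: select D,K (d=1); attach at lengths (1/2, 1/2); label the merged cluster DK
  updated: d(DK,Q)=5, d(DK,W)=17/2
iteration 2: select DK,Q (d=5); attach at lengths (2, 5/2); label the merged cluster DKQ
  updated: d(DKQ,W)=31/3
iteration 3: select DKQ,W (d=31/3); attach at lengths (8/3, 31/6); label the merged cluster DKQW
final tree: (((D:1/2,K:1/2):2,Q:5/2):8/3,W:31/6)
total length: 40/3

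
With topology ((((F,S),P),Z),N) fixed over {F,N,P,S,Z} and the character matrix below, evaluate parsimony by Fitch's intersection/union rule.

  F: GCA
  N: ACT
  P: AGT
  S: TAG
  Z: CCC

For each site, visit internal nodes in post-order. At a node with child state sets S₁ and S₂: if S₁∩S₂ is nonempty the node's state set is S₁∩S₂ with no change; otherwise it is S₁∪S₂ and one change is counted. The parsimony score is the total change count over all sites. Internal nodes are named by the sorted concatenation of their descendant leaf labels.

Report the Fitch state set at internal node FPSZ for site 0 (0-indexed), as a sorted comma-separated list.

[col 0] FS: children F:{G}, S:{T} ∪→ {G,T}; cost 1
[col 0] FPS: children FS:{G,T}, P:{A} ∪→ {A,G,T}; cost 1
[col 0] FPSZ: children FPS:{A,G,T}, Z:{C} ∪→ {A,C,G,T}; cost 1
[col 0] FNPSZ: children FPSZ:{A,C,G,T}, N:{A} ∩→ {A}; cost 0
[col 1] FS: children F:{C}, S:{A} ∪→ {A,C}; cost 1
[col 1] FPS: children FS:{A,C}, P:{G} ∪→ {A,C,G}; cost 1
[col 1] FPSZ: children FPS:{A,C,G}, Z:{C} ∩→ {C}; cost 0
[col 1] FNPSZ: children FPSZ:{C}, N:{C} ∩→ {C}; cost 0
[col 2] FS: children F:{A}, S:{G} ∪→ {A,G}; cost 1
[col 2] FPS: children FS:{A,G}, P:{T} ∪→ {A,G,T}; cost 1
[col 2] FPSZ: children FPS:{A,G,T}, Z:{C} ∪→ {A,C,G,T}; cost 1
[col 2] FNPSZ: children FPSZ:{A,C,G,T}, N:{T} ∩→ {T}; cost 0
per-site changes: [3, 2, 3]; total = 8

A,C,G,T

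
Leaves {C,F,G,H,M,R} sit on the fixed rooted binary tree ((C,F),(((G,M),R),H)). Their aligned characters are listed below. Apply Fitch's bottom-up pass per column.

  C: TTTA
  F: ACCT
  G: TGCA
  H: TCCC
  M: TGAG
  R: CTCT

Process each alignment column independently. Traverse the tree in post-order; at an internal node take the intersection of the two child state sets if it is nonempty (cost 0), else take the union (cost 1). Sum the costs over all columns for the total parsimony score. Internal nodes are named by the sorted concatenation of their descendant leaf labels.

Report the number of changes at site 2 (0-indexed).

2

CF@0: {T} ∪ {A} = {A,T} (union, +1)
GM@0: {T} ∩ {T} = {T} (intersection, +0)
GMR@0: {T} ∪ {C} = {C,T} (union, +1)
GHMR@0: {C,T} ∩ {T} = {T} (intersection, +0)
CFGHMR@0: {A,T} ∩ {T} = {T} (intersection, +0)
CF@1: {T} ∪ {C} = {C,T} (union, +1)
GM@1: {G} ∩ {G} = {G} (intersection, +0)
GMR@1: {G} ∪ {T} = {G,T} (union, +1)
GHMR@1: {G,T} ∪ {C} = {C,G,T} (union, +1)
CFGHMR@1: {C,T} ∩ {C,G,T} = {C,T} (intersection, +0)
CF@2: {T} ∪ {C} = {C,T} (union, +1)
GM@2: {C} ∪ {A} = {A,C} (union, +1)
GMR@2: {A,C} ∩ {C} = {C} (intersection, +0)
GHMR@2: {C} ∩ {C} = {C} (intersection, +0)
CFGHMR@2: {C,T} ∩ {C} = {C} (intersection, +0)
CF@3: {A} ∪ {T} = {A,T} (union, +1)
GM@3: {A} ∪ {G} = {A,G} (union, +1)
GMR@3: {A,G} ∪ {T} = {A,G,T} (union, +1)
GHMR@3: {A,G,T} ∪ {C} = {A,C,G,T} (union, +1)
CFGHMR@3: {A,T} ∩ {A,C,G,T} = {A,T} (intersection, +0)
per-site changes: [2, 3, 2, 4]; total = 11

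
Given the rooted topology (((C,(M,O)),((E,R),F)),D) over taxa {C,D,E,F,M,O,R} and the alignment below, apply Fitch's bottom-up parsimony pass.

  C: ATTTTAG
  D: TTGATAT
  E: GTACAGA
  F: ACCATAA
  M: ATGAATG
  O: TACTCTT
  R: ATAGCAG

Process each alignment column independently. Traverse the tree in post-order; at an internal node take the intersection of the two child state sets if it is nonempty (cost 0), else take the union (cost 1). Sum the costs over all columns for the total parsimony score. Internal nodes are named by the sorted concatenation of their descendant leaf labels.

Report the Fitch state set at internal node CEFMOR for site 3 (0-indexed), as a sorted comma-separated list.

A,C,G,T

[col 0] MO: children M:{A}, O:{T} ∪→ {A,T}; cost 1
[col 0] CMO: children C:{A}, MO:{A,T} ∩→ {A}; cost 0
[col 0] ER: children E:{G}, R:{A} ∪→ {A,G}; cost 1
[col 0] EFR: children ER:{A,G}, F:{A} ∩→ {A}; cost 0
[col 0] CEFMOR: children CMO:{A}, EFR:{A} ∩→ {A}; cost 0
[col 0] CDEFMOR: children CEFMOR:{A}, D:{T} ∪→ {A,T}; cost 1
[col 1] MO: children M:{T}, O:{A} ∪→ {A,T}; cost 1
[col 1] CMO: children C:{T}, MO:{A,T} ∩→ {T}; cost 0
[col 1] ER: children E:{T}, R:{T} ∩→ {T}; cost 0
[col 1] EFR: children ER:{T}, F:{C} ∪→ {C,T}; cost 1
[col 1] CEFMOR: children CMO:{T}, EFR:{C,T} ∩→ {T}; cost 0
[col 1] CDEFMOR: children CEFMOR:{T}, D:{T} ∩→ {T}; cost 0
[col 2] MO: children M:{G}, O:{C} ∪→ {C,G}; cost 1
[col 2] CMO: children C:{T}, MO:{C,G} ∪→ {C,G,T}; cost 1
[col 2] ER: children E:{A}, R:{A} ∩→ {A}; cost 0
[col 2] EFR: children ER:{A}, F:{C} ∪→ {A,C}; cost 1
[col 2] CEFMOR: children CMO:{C,G,T}, EFR:{A,C} ∩→ {C}; cost 0
[col 2] CDEFMOR: children CEFMOR:{C}, D:{G} ∪→ {C,G}; cost 1
[col 3] MO: children M:{A}, O:{T} ∪→ {A,T}; cost 1
[col 3] CMO: children C:{T}, MO:{A,T} ∩→ {T}; cost 0
[col 3] ER: children E:{C}, R:{G} ∪→ {C,G}; cost 1
[col 3] EFR: children ER:{C,G}, F:{A} ∪→ {A,C,G}; cost 1
[col 3] CEFMOR: children CMO:{T}, EFR:{A,C,G} ∪→ {A,C,G,T}; cost 1
[col 3] CDEFMOR: children CEFMOR:{A,C,G,T}, D:{A} ∩→ {A}; cost 0
[col 4] MO: children M:{A}, O:{C} ∪→ {A,C}; cost 1
[col 4] CMO: children C:{T}, MO:{A,C} ∪→ {A,C,T}; cost 1
[col 4] ER: children E:{A}, R:{C} ∪→ {A,C}; cost 1
[col 4] EFR: children ER:{A,C}, F:{T} ∪→ {A,C,T}; cost 1
[col 4] CEFMOR: children CMO:{A,C,T}, EFR:{A,C,T} ∩→ {A,C,T}; cost 0
[col 4] CDEFMOR: children CEFMOR:{A,C,T}, D:{T} ∩→ {T}; cost 0
[col 5] MO: children M:{T}, O:{T} ∩→ {T}; cost 0
[col 5] CMO: children C:{A}, MO:{T} ∪→ {A,T}; cost 1
[col 5] ER: children E:{G}, R:{A} ∪→ {A,G}; cost 1
[col 5] EFR: children ER:{A,G}, F:{A} ∩→ {A}; cost 0
[col 5] CEFMOR: children CMO:{A,T}, EFR:{A} ∩→ {A}; cost 0
[col 5] CDEFMOR: children CEFMOR:{A}, D:{A} ∩→ {A}; cost 0
[col 6] MO: children M:{G}, O:{T} ∪→ {G,T}; cost 1
[col 6] CMO: children C:{G}, MO:{G,T} ∩→ {G}; cost 0
[col 6] ER: children E:{A}, R:{G} ∪→ {A,G}; cost 1
[col 6] EFR: children ER:{A,G}, F:{A} ∩→ {A}; cost 0
[col 6] CEFMOR: children CMO:{G}, EFR:{A} ∪→ {A,G}; cost 1
[col 6] CDEFMOR: children CEFMOR:{A,G}, D:{T} ∪→ {A,G,T}; cost 1
per-site changes: [3, 2, 4, 4, 4, 2, 4]; total = 23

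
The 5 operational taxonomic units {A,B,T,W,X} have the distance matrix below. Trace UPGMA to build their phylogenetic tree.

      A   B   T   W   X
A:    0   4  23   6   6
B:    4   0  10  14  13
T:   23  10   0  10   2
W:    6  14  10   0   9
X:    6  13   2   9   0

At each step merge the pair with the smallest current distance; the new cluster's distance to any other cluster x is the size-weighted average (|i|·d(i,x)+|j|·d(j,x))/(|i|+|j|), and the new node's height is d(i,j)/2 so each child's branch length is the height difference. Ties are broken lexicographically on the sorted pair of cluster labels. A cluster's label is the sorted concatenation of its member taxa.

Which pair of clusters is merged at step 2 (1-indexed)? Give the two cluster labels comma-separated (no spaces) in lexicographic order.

A,B

step 1: merge (T,X) at d=2; branch lengths T→1, X→1; new cluster TX
  updated: d(A,TX)=29/2, d(B,TX)=23/2, d(TX,W)=19/2
step 2: merge (A,B) at d=4; branch lengths A→2, B→2; new cluster AB
  updated: d(AB,TX)=13, d(AB,W)=10
step 3: merge (TX,W) at d=19/2; branch lengths TX→15/4, W→19/4; new cluster TWX
  updated: d(AB,TWX)=12
step 4: merge (AB,TWX) at d=12; branch lengths AB→4, TWX→5/4; new cluster ABTWX
final tree: ((A:2,B:2):4,((T:1,X:1):15/4,W:19/4):5/4)
total length: 79/4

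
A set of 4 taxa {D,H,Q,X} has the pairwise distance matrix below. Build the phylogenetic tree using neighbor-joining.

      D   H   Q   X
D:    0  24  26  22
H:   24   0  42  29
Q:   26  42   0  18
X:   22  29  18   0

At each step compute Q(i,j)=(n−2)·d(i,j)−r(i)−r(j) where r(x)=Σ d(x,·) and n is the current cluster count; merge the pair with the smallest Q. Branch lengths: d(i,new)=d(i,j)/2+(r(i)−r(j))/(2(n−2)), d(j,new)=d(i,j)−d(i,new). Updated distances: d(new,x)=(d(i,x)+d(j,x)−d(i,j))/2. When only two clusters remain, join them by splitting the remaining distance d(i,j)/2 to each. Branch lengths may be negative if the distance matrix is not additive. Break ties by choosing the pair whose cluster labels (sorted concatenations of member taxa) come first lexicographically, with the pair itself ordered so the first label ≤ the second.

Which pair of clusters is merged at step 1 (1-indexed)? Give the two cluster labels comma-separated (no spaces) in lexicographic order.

D,H

iteration 1: select D,H (d=24, Q=-119); attach at lengths (25/4, 71/4); label the merged cluster DH
  updated: d(DH,Q)=22, d(DH,X)=27/2
iteration 2: select DH,Q (d=22, Q=-107/2); attach at lengths (35/4, 53/4); label the merged cluster DHQ
  updated: d(DHQ,X)=19/4
iteration 3: select DHQ,X (d=19/4); attach at lengths (19/8, 19/8); label the merged cluster DHQX
final tree: (((D:25/4,H:71/4):35/4,Q:53/4):19/8,X:19/8)
total length: 203/4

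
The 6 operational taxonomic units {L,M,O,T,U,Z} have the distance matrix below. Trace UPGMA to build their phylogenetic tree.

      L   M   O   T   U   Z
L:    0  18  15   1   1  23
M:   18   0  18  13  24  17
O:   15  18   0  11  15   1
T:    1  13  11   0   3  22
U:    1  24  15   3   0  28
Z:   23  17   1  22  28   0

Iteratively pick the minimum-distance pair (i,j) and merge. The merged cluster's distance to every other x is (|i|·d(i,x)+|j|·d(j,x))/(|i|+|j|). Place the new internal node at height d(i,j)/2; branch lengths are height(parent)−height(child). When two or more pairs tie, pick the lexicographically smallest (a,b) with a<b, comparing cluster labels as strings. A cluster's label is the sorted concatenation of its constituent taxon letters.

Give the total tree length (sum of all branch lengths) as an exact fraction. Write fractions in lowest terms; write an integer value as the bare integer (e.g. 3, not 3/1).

iteration 1: select L,T (d=1); attach at lengths (1/2, 1/2); label the merged cluster LT
  updated: d(LT,M)=31/2, d(LT,O)=13, d(LT,U)=2, d(LT,Z)=45/2
iteration 2: select O,Z (d=1); attach at lengths (1/2, 1/2); label the merged cluster OZ
  updated: d(LT,OZ)=71/4, d(M,OZ)=35/2, d(OZ,U)=43/2
iteration 3: select LT,U (d=2); attach at lengths (1/2, 1); label the merged cluster LTU
  updated: d(LTU,M)=55/3, d(LTU,OZ)=19
iteration 4: select M,OZ (d=35/2); attach at lengths (35/4, 33/4); label the merged cluster MOZ
  updated: d(LTU,MOZ)=169/9
iteration 5: select LTU,MOZ (d=169/9); attach at lengths (151/18, 23/36); label the merged cluster LMOTUZ
final tree: (((L:1/2,T:1/2):1/2,U:1):151/18,(M:35/4,(O:1/2,Z:1/2):33/4):23/36)
total length: 1063/36

1063/36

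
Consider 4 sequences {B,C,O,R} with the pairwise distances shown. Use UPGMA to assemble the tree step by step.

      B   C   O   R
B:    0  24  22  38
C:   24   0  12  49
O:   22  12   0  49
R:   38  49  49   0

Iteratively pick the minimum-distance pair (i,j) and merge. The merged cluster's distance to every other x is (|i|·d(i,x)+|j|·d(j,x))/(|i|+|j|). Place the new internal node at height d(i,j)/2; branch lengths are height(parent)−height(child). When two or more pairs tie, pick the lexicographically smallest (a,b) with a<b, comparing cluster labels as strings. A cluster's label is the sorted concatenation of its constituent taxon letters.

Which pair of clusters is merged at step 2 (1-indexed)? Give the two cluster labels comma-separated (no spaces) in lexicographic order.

B,CO

step 1: merge (C,O) at d=12; branch lengths C→6, O→6; new cluster CO
  updated: d(B,CO)=23, d(CO,R)=49
step 2: merge (B,CO) at d=23; branch lengths B→23/2, CO→11/2; new cluster BCO
  updated: d(BCO,R)=136/3
step 3: merge (BCO,R) at d=136/3; branch lengths BCO→67/6, R→68/3; new cluster BCOR
final tree: ((B:23/2,(C:6,O:6):11/2):67/6,R:68/3)
total length: 377/6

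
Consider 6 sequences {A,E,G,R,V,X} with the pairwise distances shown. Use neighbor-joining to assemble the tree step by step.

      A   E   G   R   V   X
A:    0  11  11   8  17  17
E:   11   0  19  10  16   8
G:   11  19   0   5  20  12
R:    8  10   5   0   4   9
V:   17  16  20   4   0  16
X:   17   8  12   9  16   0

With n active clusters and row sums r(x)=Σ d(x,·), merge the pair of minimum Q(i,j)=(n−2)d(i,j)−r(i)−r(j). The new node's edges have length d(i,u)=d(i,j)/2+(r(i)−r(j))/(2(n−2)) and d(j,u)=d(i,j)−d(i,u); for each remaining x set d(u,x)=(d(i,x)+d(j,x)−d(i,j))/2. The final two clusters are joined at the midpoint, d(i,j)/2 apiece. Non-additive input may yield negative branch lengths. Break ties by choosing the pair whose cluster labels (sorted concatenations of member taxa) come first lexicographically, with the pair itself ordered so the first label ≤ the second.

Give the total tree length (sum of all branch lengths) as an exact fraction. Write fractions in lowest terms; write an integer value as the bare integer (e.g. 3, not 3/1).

63/2

1. join E+X (d=8, Q=-94) ⇒ EX; edges |E|=17/4, |X|=15/4
  updated: d(A,EX)=10, d(EX,G)=23/2, d(EX,R)=11/2, d(EX,V)=12
2. join R+V (d=4, Q=-127/2) ⇒ RV; edges |R|=-37/12, |V|=85/12
  updated: d(A,RV)=21/2, d(EX,RV)=27/4, d(G,RV)=21/2
3. join A+G (d=11, Q=-85/2) ⇒ AG; edges |A|=41/8, |G|=47/8
  updated: d(AG,EX)=21/4, d(AG,RV)=5
4. join AG+EX (d=21/4, Q=-17) ⇒ AEGX; edges |AG|=7/4, |EX|=7/2
  updated: d(AEGX,RV)=13/4
5. join AEGX+RV (d=13/4) ⇒ AEGRVX; edges |AEGX|=13/8, |RV|=13/8
final tree: (((A:41/8,G:47/8):7/4,(E:17/4,X:15/4):7/2):13/8,(R:-37/12,V:85/12):13/8)
total length: 63/2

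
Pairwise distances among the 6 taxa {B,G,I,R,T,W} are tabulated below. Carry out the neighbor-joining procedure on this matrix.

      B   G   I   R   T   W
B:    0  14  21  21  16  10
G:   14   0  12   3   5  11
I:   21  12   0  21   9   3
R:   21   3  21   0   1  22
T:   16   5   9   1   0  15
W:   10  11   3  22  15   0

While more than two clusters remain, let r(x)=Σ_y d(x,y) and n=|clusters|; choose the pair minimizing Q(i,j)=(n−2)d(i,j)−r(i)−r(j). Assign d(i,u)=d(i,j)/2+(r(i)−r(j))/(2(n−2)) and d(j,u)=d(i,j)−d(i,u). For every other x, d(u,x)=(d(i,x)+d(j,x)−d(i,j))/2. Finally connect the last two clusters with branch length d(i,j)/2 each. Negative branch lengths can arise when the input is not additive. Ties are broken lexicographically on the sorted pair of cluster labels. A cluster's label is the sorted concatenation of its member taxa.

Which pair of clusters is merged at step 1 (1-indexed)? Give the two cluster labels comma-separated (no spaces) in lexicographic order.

I,W

step 1: merge (I,W) at d=3, Q=-115; branch lengths I→17/8, W→7/8; new cluster IW
  updated: d(B,IW)=14, d(G,IW)=10, d(IW,R)=20, d(IW,T)=21/2
step 2: merge (B,IW) at d=14, Q=-155/2; branch lengths B→35/4, IW→21/4; new cluster BIW
  updated: d(BIW,G)=5, d(BIW,R)=27/2, d(BIW,T)=25/4
step 3: merge (BIW,G) at d=5, Q=-111/4; branch lengths BIW→87/16, G→-7/16; new cluster BGIW
  updated: d(BGIW,R)=23/4, d(BGIW,T)=25/8
step 4: merge (BGIW,R) at d=23/4, Q=-79/8; branch lengths BGIW→63/16, R→29/16; new cluster BGIRW
  updated: d(BGIRW,T)=-13/16
step 5: merge (BGIRW,T) at d=-13/16; branch lengths BGIRW→-13/32, T→-13/32; new cluster BGIRTW
final tree: ((((B:35/4,(I:17/8,W:7/8):21/4):87/16,G:-7/16):63/16,R:29/16):-13/32,T:-13/32)
total length: 431/16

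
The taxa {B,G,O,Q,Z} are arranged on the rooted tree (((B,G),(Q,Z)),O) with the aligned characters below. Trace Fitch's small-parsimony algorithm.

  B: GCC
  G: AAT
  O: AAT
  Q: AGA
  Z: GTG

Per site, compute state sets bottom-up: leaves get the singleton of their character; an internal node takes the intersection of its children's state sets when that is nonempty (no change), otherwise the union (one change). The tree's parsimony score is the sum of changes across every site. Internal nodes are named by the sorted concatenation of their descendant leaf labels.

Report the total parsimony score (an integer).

8

site 0, node BG: B={G} ∪ G={A} → {A,G} (+1)
site 0, node QZ: Q={A} ∪ Z={G} → {A,G} (+1)
site 0, node BGQZ: BG={A,G} ∩ QZ={A,G} → {A,G} (+0)
site 0, node BGOQZ: BGQZ={A,G} ∩ O={A} → {A} (+0)
site 1, node BG: B={C} ∪ G={A} → {A,C} (+1)
site 1, node QZ: Q={G} ∪ Z={T} → {G,T} (+1)
site 1, node BGQZ: BG={A,C} ∪ QZ={G,T} → {A,C,G,T} (+1)
site 1, node BGOQZ: BGQZ={A,C,G,T} ∩ O={A} → {A} (+0)
site 2, node BG: B={C} ∪ G={T} → {C,T} (+1)
site 2, node QZ: Q={A} ∪ Z={G} → {A,G} (+1)
site 2, node BGQZ: BG={C,T} ∪ QZ={A,G} → {A,C,G,T} (+1)
site 2, node BGOQZ: BGQZ={A,C,G,T} ∩ O={T} → {T} (+0)
per-site changes: [2, 3, 3]; total = 8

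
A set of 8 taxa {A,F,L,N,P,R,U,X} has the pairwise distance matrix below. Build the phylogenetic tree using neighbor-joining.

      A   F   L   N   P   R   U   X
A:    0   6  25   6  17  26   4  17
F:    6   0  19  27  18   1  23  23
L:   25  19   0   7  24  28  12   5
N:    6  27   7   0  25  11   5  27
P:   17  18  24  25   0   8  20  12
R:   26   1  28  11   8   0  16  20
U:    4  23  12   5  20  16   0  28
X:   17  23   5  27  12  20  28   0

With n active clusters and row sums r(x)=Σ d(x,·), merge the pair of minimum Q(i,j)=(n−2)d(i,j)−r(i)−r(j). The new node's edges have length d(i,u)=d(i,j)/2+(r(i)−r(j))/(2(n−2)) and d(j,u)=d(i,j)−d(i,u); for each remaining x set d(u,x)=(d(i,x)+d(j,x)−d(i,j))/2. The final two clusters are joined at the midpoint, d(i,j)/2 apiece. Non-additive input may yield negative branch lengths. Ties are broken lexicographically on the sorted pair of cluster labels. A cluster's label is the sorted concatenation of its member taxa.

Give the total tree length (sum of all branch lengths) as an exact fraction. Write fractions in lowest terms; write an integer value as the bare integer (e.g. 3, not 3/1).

1. join L+X (d=5, Q=-222) ⇒ LX; edges |L|=3/2, |X|=7/2
  updated: d(A,LX)=37/2, d(F,LX)=37/2, d(LX,N)=29/2, d(LX,P)=31/2, d(LX,R)=43/2, d(LX,U)=35/2
2. join F+R (d=1, Q=-172) ⇒ FR; edges |F|=3/2, |R|=-1/2
  updated: d(A,FR)=31/2, d(FR,LX)=39/2, d(FR,N)=37/2, d(FR,P)=25/2, d(FR,U)=19
3. join FR+P (d=25/2, Q=-125) ⇒ FPR; edges |FR|=45/8, |P|=55/8
  updated: d(A,FPR)=10, d(FPR,LX)=45/4, d(FPR,N)=31/2, d(FPR,U)=53/4
4. join FPR+LX (d=45/4, Q=-78) ⇒ FLPRX; edges |FPR|=11/3, |LX|=91/12
  updated: d(A,FLPRX)=69/8, d(FLPRX,N)=75/8, d(FLPRX,U)=39/4
5. join A+U (d=4, Q=-235/8) ⇒ AU; edges |A|=63/32, |U|=65/32
  updated: d(AU,FLPRX)=115/16, d(AU,N)=7/2
6. join AU+FLPRX (d=115/16, Q=-321/16) ⇒ AFLPRUX; edges |AU|=21/32, |FLPRX|=209/32
  updated: d(AFLPRUX,N)=91/32
7. join AFLPRUX+N (d=91/32) ⇒ AFLNPRUX; edges |AFLPRUX|=91/64, |N|=91/64
final tree: (((A:63/32,U:65/32):21/32,(((F:3/2,R:-1/2):45/8,P:55/8):11/3,(L:3/2,X:7/2):91/12):209/32):91/64,N:91/64)
total length: 1401/32

1401/32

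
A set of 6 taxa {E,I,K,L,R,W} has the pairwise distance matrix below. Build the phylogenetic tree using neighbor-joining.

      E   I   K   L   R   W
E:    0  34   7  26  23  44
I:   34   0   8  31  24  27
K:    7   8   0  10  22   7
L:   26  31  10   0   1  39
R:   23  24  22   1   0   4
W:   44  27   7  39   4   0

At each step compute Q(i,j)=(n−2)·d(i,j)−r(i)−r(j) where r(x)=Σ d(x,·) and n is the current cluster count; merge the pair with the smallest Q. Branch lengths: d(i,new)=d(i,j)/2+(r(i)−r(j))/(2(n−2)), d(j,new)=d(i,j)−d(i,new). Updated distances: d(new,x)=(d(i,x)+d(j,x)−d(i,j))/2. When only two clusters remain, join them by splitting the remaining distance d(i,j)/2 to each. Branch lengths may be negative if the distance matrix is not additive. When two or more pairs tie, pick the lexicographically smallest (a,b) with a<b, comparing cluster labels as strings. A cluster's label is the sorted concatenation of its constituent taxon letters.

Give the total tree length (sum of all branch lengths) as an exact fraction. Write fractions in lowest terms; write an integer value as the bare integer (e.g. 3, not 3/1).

405/8

step 1: merge (R,W) at d=4, Q=-179; branch lengths R→-31/8, W→63/8; new cluster RW
  updated: d(E,RW)=63/2, d(I,RW)=47/2, d(K,RW)=25/2, d(L,RW)=18
step 2: merge (L,RW) at d=18, Q=-233/2; branch lengths L→107/12, RW→109/12; new cluster LRW
  updated: d(E,LRW)=79/4, d(I,LRW)=73/4, d(K,LRW)=9/4
step 3: merge (E,K) at d=7, Q=-64; branch lengths E→115/8, K→-59/8; new cluster EK
  updated: d(EK,I)=35/2, d(EK,LRW)=15/2
step 4: merge (EK,I) at d=35/2, Q=-173/4; branch lengths EK→27/8, I→113/8; new cluster EIK
  updated: d(EIK,LRW)=33/8
step 5: merge (EIK,LRW) at d=33/8; branch lengths EIK→33/16, LRW→33/16; new cluster EIKLRW
final tree: (((E:115/8,K:-59/8):27/8,I:113/8):33/16,(L:107/12,(R:-31/8,W:63/8):109/12):33/16)
total length: 405/8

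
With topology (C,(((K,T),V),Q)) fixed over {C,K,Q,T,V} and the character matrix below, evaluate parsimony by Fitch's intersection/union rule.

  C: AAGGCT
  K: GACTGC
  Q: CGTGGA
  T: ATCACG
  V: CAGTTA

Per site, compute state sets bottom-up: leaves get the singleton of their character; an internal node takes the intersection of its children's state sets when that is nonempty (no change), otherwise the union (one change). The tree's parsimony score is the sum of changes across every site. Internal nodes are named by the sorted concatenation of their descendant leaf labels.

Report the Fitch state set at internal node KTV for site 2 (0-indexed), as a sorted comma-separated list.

[col 0] KT: children K:{G}, T:{A} ∪→ {A,G}; cost 1
[col 0] KTV: children KT:{A,G}, V:{C} ∪→ {A,C,G}; cost 1
[col 0] KQTV: children KTV:{A,C,G}, Q:{C} ∩→ {C}; cost 0
[col 0] CKQTV: children C:{A}, KQTV:{C} ∪→ {A,C}; cost 1
[col 1] KT: children K:{A}, T:{T} ∪→ {A,T}; cost 1
[col 1] KTV: children KT:{A,T}, V:{A} ∩→ {A}; cost 0
[col 1] KQTV: children KTV:{A}, Q:{G} ∪→ {A,G}; cost 1
[col 1] CKQTV: children C:{A}, KQTV:{A,G} ∩→ {A}; cost 0
[col 2] KT: children K:{C}, T:{C} ∩→ {C}; cost 0
[col 2] KTV: children KT:{C}, V:{G} ∪→ {C,G}; cost 1
[col 2] KQTV: children KTV:{C,G}, Q:{T} ∪→ {C,G,T}; cost 1
[col 2] CKQTV: children C:{G}, KQTV:{C,G,T} ∩→ {G}; cost 0
[col 3] KT: children K:{T}, T:{A} ∪→ {A,T}; cost 1
[col 3] KTV: children KT:{A,T}, V:{T} ∩→ {T}; cost 0
[col 3] KQTV: children KTV:{T}, Q:{G} ∪→ {G,T}; cost 1
[col 3] CKQTV: children C:{G}, KQTV:{G,T} ∩→ {G}; cost 0
[col 4] KT: children K:{G}, T:{C} ∪→ {C,G}; cost 1
[col 4] KTV: children KT:{C,G}, V:{T} ∪→ {C,G,T}; cost 1
[col 4] KQTV: children KTV:{C,G,T}, Q:{G} ∩→ {G}; cost 0
[col 4] CKQTV: children C:{C}, KQTV:{G} ∪→ {C,G}; cost 1
[col 5] KT: children K:{C}, T:{G} ∪→ {C,G}; cost 1
[col 5] KTV: children KT:{C,G}, V:{A} ∪→ {A,C,G}; cost 1
[col 5] KQTV: children KTV:{A,C,G}, Q:{A} ∩→ {A}; cost 0
[col 5] CKQTV: children C:{T}, KQTV:{A} ∪→ {A,T}; cost 1
per-site changes: [3, 2, 2, 2, 3, 3]; total = 15

C,G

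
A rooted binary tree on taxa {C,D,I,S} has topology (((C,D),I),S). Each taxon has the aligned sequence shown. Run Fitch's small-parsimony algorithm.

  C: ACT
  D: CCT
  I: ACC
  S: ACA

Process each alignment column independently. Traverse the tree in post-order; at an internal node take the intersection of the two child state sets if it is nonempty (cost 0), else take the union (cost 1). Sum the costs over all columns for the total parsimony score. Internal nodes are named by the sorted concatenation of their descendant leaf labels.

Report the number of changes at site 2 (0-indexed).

CD@0: {A} ∪ {C} = {A,C} (union, +1)
CDI@0: {A,C} ∩ {A} = {A} (intersection, +0)
CDIS@0: {A} ∩ {A} = {A} (intersection, +0)
CD@1: {C} ∩ {C} = {C} (intersection, +0)
CDI@1: {C} ∩ {C} = {C} (intersection, +0)
CDIS@1: {C} ∩ {C} = {C} (intersection, +0)
CD@2: {T} ∩ {T} = {T} (intersection, +0)
CDI@2: {T} ∪ {C} = {C,T} (union, +1)
CDIS@2: {C,T} ∪ {A} = {A,C,T} (union, +1)
per-site changes: [1, 0, 2]; total = 3

2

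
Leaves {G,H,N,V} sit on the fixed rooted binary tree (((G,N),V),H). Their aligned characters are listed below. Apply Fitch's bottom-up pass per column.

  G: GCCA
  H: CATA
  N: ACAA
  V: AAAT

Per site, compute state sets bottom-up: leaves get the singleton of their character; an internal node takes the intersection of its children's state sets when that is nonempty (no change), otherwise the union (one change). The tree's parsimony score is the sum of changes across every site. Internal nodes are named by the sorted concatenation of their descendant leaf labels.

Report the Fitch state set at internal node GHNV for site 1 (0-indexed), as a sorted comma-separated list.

site 0, node GN: G={G} ∪ N={A} → {A,G} (+1)
site 0, node GNV: GN={A,G} ∩ V={A} → {A} (+0)
site 0, node GHNV: GNV={A} ∪ H={C} → {A,C} (+1)
site 1, node GN: G={C} ∩ N={C} → {C} (+0)
site 1, node GNV: GN={C} ∪ V={A} → {A,C} (+1)
site 1, node GHNV: GNV={A,C} ∩ H={A} → {A} (+0)
site 2, node GN: G={C} ∪ N={A} → {A,C} (+1)
site 2, node GNV: GN={A,C} ∩ V={A} → {A} (+0)
site 2, node GHNV: GNV={A} ∪ H={T} → {A,T} (+1)
site 3, node GN: G={A} ∩ N={A} → {A} (+0)
site 3, node GNV: GN={A} ∪ V={T} → {A,T} (+1)
site 3, node GHNV: GNV={A,T} ∩ H={A} → {A} (+0)
per-site changes: [2, 1, 2, 1]; total = 6

A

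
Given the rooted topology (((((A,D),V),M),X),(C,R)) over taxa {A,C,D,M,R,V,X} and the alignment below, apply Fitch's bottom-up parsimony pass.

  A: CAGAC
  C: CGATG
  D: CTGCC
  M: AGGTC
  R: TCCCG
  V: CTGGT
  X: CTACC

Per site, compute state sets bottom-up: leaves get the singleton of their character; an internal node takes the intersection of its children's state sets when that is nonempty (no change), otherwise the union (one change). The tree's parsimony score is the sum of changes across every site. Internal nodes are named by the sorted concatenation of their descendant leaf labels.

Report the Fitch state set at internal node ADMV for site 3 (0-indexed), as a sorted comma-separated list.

AD@0: {C} ∩ {C} = {C} (intersection, +0)
ADV@0: {C} ∩ {C} = {C} (intersection, +0)
ADMV@0: {C} ∪ {A} = {A,C} (union, +1)
ADMVX@0: {A,C} ∩ {C} = {C} (intersection, +0)
CR@0: {C} ∪ {T} = {C,T} (union, +1)
ACDMRVX@0: {C} ∩ {C,T} = {C} (intersection, +0)
AD@1: {A} ∪ {T} = {A,T} (union, +1)
ADV@1: {A,T} ∩ {T} = {T} (intersection, +0)
ADMV@1: {T} ∪ {G} = {G,T} (union, +1)
ADMVX@1: {G,T} ∩ {T} = {T} (intersection, +0)
CR@1: {G} ∪ {C} = {C,G} (union, +1)
ACDMRVX@1: {T} ∪ {C,G} = {C,G,T} (union, +1)
AD@2: {G} ∩ {G} = {G} (intersection, +0)
ADV@2: {G} ∩ {G} = {G} (intersection, +0)
ADMV@2: {G} ∩ {G} = {G} (intersection, +0)
ADMVX@2: {G} ∪ {A} = {A,G} (union, +1)
CR@2: {A} ∪ {C} = {A,C} (union, +1)
ACDMRVX@2: {A,G} ∩ {A,C} = {A} (intersection, +0)
AD@3: {A} ∪ {C} = {A,C} (union, +1)
ADV@3: {A,C} ∪ {G} = {A,C,G} (union, +1)
ADMV@3: {A,C,G} ∪ {T} = {A,C,G,T} (union, +1)
ADMVX@3: {A,C,G,T} ∩ {C} = {C} (intersection, +0)
CR@3: {T} ∪ {C} = {C,T} (union, +1)
ACDMRVX@3: {C} ∩ {C,T} = {C} (intersection, +0)
AD@4: {C} ∩ {C} = {C} (intersection, +0)
ADV@4: {C} ∪ {T} = {C,T} (union, +1)
ADMV@4: {C,T} ∩ {C} = {C} (intersection, +0)
ADMVX@4: {C} ∩ {C} = {C} (intersection, +0)
CR@4: {G} ∩ {G} = {G} (intersection, +0)
ACDMRVX@4: {C} ∪ {G} = {C,G} (union, +1)
per-site changes: [2, 4, 2, 4, 2]; total = 14

A,C,G,T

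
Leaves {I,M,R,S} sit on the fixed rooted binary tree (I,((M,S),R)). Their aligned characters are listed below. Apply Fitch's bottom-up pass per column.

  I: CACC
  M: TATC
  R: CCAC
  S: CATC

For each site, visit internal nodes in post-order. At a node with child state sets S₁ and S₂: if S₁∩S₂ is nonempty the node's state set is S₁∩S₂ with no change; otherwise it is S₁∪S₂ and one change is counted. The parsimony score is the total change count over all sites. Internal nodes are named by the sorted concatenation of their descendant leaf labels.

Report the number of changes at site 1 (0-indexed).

1

site 0, node MS: M={T} ∪ S={C} → {C,T} (+1)
site 0, node MRS: MS={C,T} ∩ R={C} → {C} (+0)
site 0, node IMRS: I={C} ∩ MRS={C} → {C} (+0)
site 1, node MS: M={A} ∩ S={A} → {A} (+0)
site 1, node MRS: MS={A} ∪ R={C} → {A,C} (+1)
site 1, node IMRS: I={A} ∩ MRS={A,C} → {A} (+0)
site 2, node MS: M={T} ∩ S={T} → {T} (+0)
site 2, node MRS: MS={T} ∪ R={A} → {A,T} (+1)
site 2, node IMRS: I={C} ∪ MRS={A,T} → {A,C,T} (+1)
site 3, node MS: M={C} ∩ S={C} → {C} (+0)
site 3, node MRS: MS={C} ∩ R={C} → {C} (+0)
site 3, node IMRS: I={C} ∩ MRS={C} → {C} (+0)
per-site changes: [1, 1, 2, 0]; total = 4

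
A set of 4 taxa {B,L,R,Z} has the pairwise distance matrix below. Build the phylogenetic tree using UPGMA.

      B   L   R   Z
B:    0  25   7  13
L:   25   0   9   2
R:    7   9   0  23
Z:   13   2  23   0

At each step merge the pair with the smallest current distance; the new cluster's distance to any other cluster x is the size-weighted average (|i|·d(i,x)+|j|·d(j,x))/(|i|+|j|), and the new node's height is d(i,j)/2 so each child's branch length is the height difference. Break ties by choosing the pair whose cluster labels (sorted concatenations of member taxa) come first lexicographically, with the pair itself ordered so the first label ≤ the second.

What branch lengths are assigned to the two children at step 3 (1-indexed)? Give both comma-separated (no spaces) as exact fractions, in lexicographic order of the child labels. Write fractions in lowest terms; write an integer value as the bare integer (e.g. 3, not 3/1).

21/4,31/4

1. join L+Z (d=2) ⇒ LZ; edges |L|=1, |Z|=1
  updated: d(B,LZ)=19, d(LZ,R)=16
2. join B+R (d=7) ⇒ BR; edges |B|=7/2, |R|=7/2
  updated: d(BR,LZ)=35/2
3. join BR+LZ (d=35/2) ⇒ BLRZ; edges |BR|=21/4, |LZ|=31/4
final tree: ((B:7/2,R:7/2):21/4,(L:1,Z:1):31/4)
total length: 22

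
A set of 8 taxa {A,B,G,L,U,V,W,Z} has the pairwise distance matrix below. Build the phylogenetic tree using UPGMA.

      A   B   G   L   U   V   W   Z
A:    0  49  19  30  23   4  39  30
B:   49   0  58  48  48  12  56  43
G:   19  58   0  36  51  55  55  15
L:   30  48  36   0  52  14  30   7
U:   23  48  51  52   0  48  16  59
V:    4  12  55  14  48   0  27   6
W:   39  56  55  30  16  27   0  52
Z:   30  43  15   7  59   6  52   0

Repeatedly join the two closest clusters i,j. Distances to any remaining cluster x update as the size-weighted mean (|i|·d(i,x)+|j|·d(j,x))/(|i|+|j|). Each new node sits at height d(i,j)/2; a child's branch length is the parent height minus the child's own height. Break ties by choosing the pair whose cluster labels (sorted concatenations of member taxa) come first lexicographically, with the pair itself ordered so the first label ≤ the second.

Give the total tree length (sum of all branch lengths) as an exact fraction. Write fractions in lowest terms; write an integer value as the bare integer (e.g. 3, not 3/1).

841/8

1. join A+V (d=4) ⇒ AV; edges |A|=2, |V|=2
  updated: d(AV,B)=61/2, d(AV,G)=37, d(AV,L)=22, d(AV,U)=71/2, d(AV,W)=33, d(AV,Z)=18
2. join L+Z (d=7) ⇒ LZ; edges |L|=7/2, |Z|=7/2
  updated: d(AV,LZ)=20, d(B,LZ)=91/2, d(G,LZ)=51/2, d(LZ,U)=111/2, d(LZ,W)=41
3. join U+W (d=16) ⇒ UW; edges |U|=8, |W|=8
  updated: d(AV,UW)=137/4, d(B,UW)=52, d(G,UW)=53, d(LZ,UW)=193/4
4. join AV+LZ (d=20) ⇒ ALVZ; edges |AV|=8, |LZ|=13/2
  updated: d(ALVZ,B)=38, d(ALVZ,G)=125/4, d(ALVZ,UW)=165/4
5. join ALVZ+G (d=125/4) ⇒ AGLVZ; edges |ALVZ|=45/8, |G|=125/8
  updated: d(AGLVZ,B)=42, d(AGLVZ,UW)=218/5
6. join AGLVZ+B (d=42) ⇒ ABGLVZ; edges |AGLVZ|=43/8, |B|=21
  updated: d(ABGLVZ,UW)=45
7. join ABGLVZ+UW (d=45) ⇒ ABGLUVWZ; edges |ABGLVZ|=3/2, |UW|=29/2
final tree: (((((A:2,V:2):8,(L:7/2,Z:7/2):13/2):45/8,G:125/8):43/8,B:21):3/2,(U:8,W:8):29/2)
total length: 841/8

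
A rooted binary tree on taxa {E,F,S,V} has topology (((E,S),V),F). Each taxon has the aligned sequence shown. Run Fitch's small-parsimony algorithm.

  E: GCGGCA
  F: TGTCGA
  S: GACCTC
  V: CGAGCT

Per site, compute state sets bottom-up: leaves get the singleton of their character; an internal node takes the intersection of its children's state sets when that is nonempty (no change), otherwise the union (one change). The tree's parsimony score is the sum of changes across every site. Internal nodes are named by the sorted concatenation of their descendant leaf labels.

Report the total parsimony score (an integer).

13

ES@0: {G} ∩ {G} = {G} (intersection, +0)
ESV@0: {G} ∪ {C} = {C,G} (union, +1)
EFSV@0: {C,G} ∪ {T} = {C,G,T} (union, +1)
ES@1: {C} ∪ {A} = {A,C} (union, +1)
ESV@1: {A,C} ∪ {G} = {A,C,G} (union, +1)
EFSV@1: {A,C,G} ∩ {G} = {G} (intersection, +0)
ES@2: {G} ∪ {C} = {C,G} (union, +1)
ESV@2: {C,G} ∪ {A} = {A,C,G} (union, +1)
EFSV@2: {A,C,G} ∪ {T} = {A,C,G,T} (union, +1)
ES@3: {G} ∪ {C} = {C,G} (union, +1)
ESV@3: {C,G} ∩ {G} = {G} (intersection, +0)
EFSV@3: {G} ∪ {C} = {C,G} (union, +1)
ES@4: {C} ∪ {T} = {C,T} (union, +1)
ESV@4: {C,T} ∩ {C} = {C} (intersection, +0)
EFSV@4: {C} ∪ {G} = {C,G} (union, +1)
ES@5: {A} ∪ {C} = {A,C} (union, +1)
ESV@5: {A,C} ∪ {T} = {A,C,T} (union, +1)
EFSV@5: {A,C,T} ∩ {A} = {A} (intersection, +0)
per-site changes: [2, 2, 3, 2, 2, 2]; total = 13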